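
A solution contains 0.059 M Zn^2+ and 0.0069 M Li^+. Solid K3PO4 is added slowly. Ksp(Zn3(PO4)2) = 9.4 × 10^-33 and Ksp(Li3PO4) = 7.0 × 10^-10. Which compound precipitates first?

Zn3(PO4)2

Each salt begins to precipitate when Q = Ksp, i.e. when [PO4^3-] reaches its threshold.
For Zn3(PO4)2: 9.4 × 10^-33 = (0.059)^3 × [PO4^3-]^2  ⇒  [PO4^3-] = 6.8 × 10^-15 M.
For Li3PO4: 7.0 × 10^-10 = (0.0069)^3 × [PO4^3-]  ⇒  [PO4^3-] = 2.1 × 10^-3 M.
The salt with the lower threshold [PO4^3-] precipitates first: Zn3(PO4)2.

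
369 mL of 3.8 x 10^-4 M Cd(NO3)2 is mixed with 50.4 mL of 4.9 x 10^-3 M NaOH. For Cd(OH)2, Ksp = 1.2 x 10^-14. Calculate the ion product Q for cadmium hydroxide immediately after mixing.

Total volume = 369 + 50.4 = 419.4 mL.
[Cd^2+] = 3.8 x 10^-4 × (369/419.4) = 3.34 × 10^-4 M
[OH^-] = 4.9 × 10^-3 × (50.4/419.4) = 5.89 × 10^-4 M
Cd(OH)2(s) ⇌ Cd^2+ + 2 OH^-, so Q = [Cd^2+][OH^-]^2
Q = (3.34 x 10^-4)(5.89 × 10^-4)^2 = 1.2 × 10^-10
Q > Ksp, so Cd(OH)2 will precipitate.

Q = 1.2 × 10^-10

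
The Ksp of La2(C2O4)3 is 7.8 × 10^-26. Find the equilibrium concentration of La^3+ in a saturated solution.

7.5 x 10^-6 M

La2(C2O4)3(s) <=> 2 La^3+(aq) + 3 C2O4^2-(aq)
Ksp = [La^3+]^2[C2O4^2-]^3
For each mole of La2(C2O4)3 that dissolves: [La^3+] = 2s, [C2O4^2-] = 3s.
Substituting: Ksp = (2s)^2(3s)^3 = 108s^5
s = (7.8 × 10^-26 / 108)^(1/5) = 3.73 × 10^-6 M
[La^3+] = 2s = 7.5 × 10^-6 M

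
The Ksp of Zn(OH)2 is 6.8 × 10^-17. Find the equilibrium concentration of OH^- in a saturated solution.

Zn(OH)2(s) <=> Zn^2+ + 2 OH^-
Ksp = [Zn^2+][OH^-]^2
For each mole of Zn(OH)2 that dissolves: [Zn^2+] = s, [OH^-] = 2s.
Substituting: Ksp = s(2s)^2 = 4s^3
Solving, s = (6.8 × 10^-17/4)^(1/3) = 2.57 × 10^-6 M
[OH^-] = 2s = 5.1 x 10^-6 M

[OH^-] ≈ 5.1 × 10^-6 M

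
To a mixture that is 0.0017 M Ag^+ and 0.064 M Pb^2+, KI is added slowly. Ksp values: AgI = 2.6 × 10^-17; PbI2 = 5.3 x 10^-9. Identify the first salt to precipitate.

AgI

Each salt begins to precipitate when Q = Ksp, i.e. when [I^-] reaches its threshold.
For AgI: 2.6 × 10^-17 = 0.0017 × [I^-]  ⇒  [I^-] = 1.5 x 10^-14 M.
For PbI2: 5.3 x 10^-9 = 0.064 × [I^-]^2  ⇒  [I^-] = 2.9 × 10^-4 M.
The salt with the lower threshold [I^-] precipitates first: AgI.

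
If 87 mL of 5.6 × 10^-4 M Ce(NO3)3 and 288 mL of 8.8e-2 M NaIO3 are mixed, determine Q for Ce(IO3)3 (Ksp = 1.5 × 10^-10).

Total volume = 87 + 288 = 375 mL.
[Ce^3+] = 5.6 × 10^-4 × (87/375) = 1.30 × 10^-4 M
[IO3^-] = 8.8 × 10^-2 × (288/375) = 6.76 x 10^-2 M
Ce(IO3)3(s) ⇌ Ce^3+(aq) + 3 IO3^-(aq), so Q = [Ce^3+][IO3^-]^3
Q = (1.30 × 10^-4)(6.76 x 10^-2)^3 = 4.0 × 10^-8
Q > Ksp, so Ce(IO3)3 will precipitate.

Q = 4.0e-8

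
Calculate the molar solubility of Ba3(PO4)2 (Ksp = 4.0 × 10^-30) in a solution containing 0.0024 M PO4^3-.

3.0 × 10^-9 M

Ba3(PO4)2(s) ⇌ 3 Ba^2+(aq) + 2 PO4^3-(aq)
Ksp = [Ba^2+]^3[PO4^3-]^2
Let s = moles of Ba3(PO4)2 that dissolve per litre. [Ba^2+] = 3s, [PO4^3-] = 0.0024 + 2s ≈ 0.0024 (Ksp is small, so little additional dissolves).
Ksp ≈ (3s)^3 × (0.0024)^2
s = 3.0 × 10^-9 M
Check: 2s = 5.9 × 10^-9 ≪ 0.0024, so the approximation is valid.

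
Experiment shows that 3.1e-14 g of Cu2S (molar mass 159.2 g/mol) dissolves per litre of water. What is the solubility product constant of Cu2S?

Molar solubility s = (3.1 x 10^-14 g/L) / (159.2 g/mol) = 1.95 x 10^-16 M.
Cu2S(s) ⇌ 2 Cu^+ + S^2-
For each mole of Cu2S that dissolves: [Cu^+] = 2s, [S^2-] = s.
Ksp = [Cu^+]^2[S^2-]
So Ksp = (2s)^2 × s = 4s^3
With s = 1.95 x 10^-16: Ksp = 3.0 x 10^-47

Ksp = 3.0e-47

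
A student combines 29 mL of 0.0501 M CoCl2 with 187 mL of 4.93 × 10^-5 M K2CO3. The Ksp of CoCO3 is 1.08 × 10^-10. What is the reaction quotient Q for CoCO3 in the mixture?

Total volume = 29 + 187 = 216 mL.
[Co^2+] = 5.01 × 10^-2 × (29/216) = 6.726 × 10^-3 M
[CO3^2-] = 4.93 × 10^-5 × (187/216) = 4.268 × 10^-5 M
CoCO3(s) ⇌ Co^2+(aq) + CO3^2-(aq), so Q = [Co^2+][CO3^2-]
Q = (6.726 × 10^-3)(4.268 × 10^-5) = 2.87 × 10^-7
Q > Ksp, so CoCO3 will precipitate.

Q = 2.87 × 10^-7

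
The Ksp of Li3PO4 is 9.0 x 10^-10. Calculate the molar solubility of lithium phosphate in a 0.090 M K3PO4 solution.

7.2 × 10^-4 M

Li3PO4(s) <=> 3 Li^+ + PO4^3-
Ksp = [Li^+]^3[PO4^3-]
If s mol/L dissolves here, [Li^+] = 3s, [PO4^3-] = 0.090 + s ≈ 0.090 (Ksp is small, so little additional dissolves).
Ksp ≈ (3s)^3 × 0.090
s = 7.2 x 10^-4 M
Check: s = 7.2 x 10^-4 ≪ 0.090, so the approximation is valid.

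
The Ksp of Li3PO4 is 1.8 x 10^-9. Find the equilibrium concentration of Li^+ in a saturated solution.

Li3PO4(s) ⇌ 3 Li^+ + PO4^3-
Ksp = [Li^+]^3[PO4^3-]
Let s = molar solubility. Then [Li^+] = 3s and [PO4^3-] = s.
So Ksp = (3s)^3 × s = 27s^4
s^4 = 1.8 x 10^-9 / 27, so s = 2.86 × 10^-3 M
[Li^+] = 3s = 8.6 × 10^-3 M

8.6 x 10^-3 M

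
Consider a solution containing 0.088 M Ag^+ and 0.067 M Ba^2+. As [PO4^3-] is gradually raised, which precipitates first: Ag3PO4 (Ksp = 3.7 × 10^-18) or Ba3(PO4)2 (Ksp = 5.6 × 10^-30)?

Each salt begins to precipitate when Q = Ksp, i.e. when [PO4^3-] reaches its threshold.
For Ag3PO4: 3.7 × 10^-18 = (0.088)^3 × [PO4^3-]  ⇒  [PO4^3-] = 5.4 x 10^-15 M.
For Ba3(PO4)2: 5.6 × 10^-30 = (0.067)^3 × [PO4^3-]^2  ⇒  [PO4^3-] = 1.4 x 10^-13 M.
The salt with the lower threshold [PO4^3-] precipitates first: Ag3PO4.

Ag3PO4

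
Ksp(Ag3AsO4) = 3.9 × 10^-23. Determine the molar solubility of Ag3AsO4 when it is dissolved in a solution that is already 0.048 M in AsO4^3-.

Ag3AsO4(s) ⇌ 3 Ag^+ + AsO4^3-
Ksp = [Ag^+]^3[AsO4^3-]
Let s = moles of Ag3AsO4 that dissolve per litre. [Ag^+] = 3s, [AsO4^3-] = 0.048 + s ≈ 0.048 (since the AsO4^3- already present dominates).
Ksp ≈ (3s)^3 × 0.048
s = 3.1 x 10^-8 M
Check: s = 3.1 x 10^-8 ≪ 0.048, so the approximation is valid.

s = 3.1 × 10^-8 M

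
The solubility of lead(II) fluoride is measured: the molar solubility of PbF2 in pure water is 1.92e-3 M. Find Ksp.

PbF2(s) ⇌ Pb^2+(aq) + 2 F^-(aq)
Let s = molar solubility. Then [Pb^2+] = s and [F^-] = 2s.
Ksp = [Pb^2+][F^-]^2
Substituting: Ksp = s(2s)^2 = 4s^3
Ksp = 4 × (1.92 × 10^-3)^3 = 2.83 x 10^-8

2.83e-8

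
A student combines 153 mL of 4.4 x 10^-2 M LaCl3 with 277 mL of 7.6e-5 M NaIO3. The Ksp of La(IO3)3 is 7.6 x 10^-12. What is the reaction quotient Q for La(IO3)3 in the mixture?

1.8 × 10^-15

Total volume = 153 + 277 = 430 mL.
[La^3+] = 4.4 × 10^-2 × (153/430) = 1.57 × 10^-2 M
[IO3^-] = 7.6 x 10^-5 × (277/430) = 4.90 × 10^-5 M
La(IO3)3(s) <=> La^3+(aq) + 3 IO3^-(aq), so Q = [La^3+][IO3^-]^3
Q = (1.57 × 10^-2)(4.90 × 10^-5)^3 = 1.8 × 10^-15
Q < Ksp, so no precipitate of La(IO3)3 forms.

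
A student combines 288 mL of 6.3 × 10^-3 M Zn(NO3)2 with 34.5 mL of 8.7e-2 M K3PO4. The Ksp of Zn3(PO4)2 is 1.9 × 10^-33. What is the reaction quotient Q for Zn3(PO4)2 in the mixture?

Q = 1.5e-11

Total volume = 288 + 34.5 = 322.5 mL.
[Zn^2+] = 6.3 x 10^-3 × (288/322.5) = 5.63 × 10^-3 M
[PO4^3-] = 8.7 × 10^-2 × (34.5/322.5) = 9.31 × 10^-3 M
Zn3(PO4)2(s) ⇌ 3 Zn^2+ + 2 PO4^3-, so Q = [Zn^2+]^3[PO4^3-]^2
Q = (5.63 × 10^-3)^3(9.31 × 10^-3)^2 = 1.5 × 10^-11
Q > Ksp, so Zn3(PO4)2 will precipitate.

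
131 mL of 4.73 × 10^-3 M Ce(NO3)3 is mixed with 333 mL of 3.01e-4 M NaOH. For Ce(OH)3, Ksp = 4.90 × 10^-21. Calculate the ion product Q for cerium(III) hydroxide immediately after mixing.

Total volume = 131 + 333 = 464 mL.
[Ce^3+] = 4.73 × 10^-3 × (131/464) = 1.335 × 10^-3 M
[OH^-] = 3.01 × 10^-4 × (333/464) = 2.160 x 10^-4 M
Ce(OH)3(s) ⇌ Ce^3+(aq) + 3 OH^-(aq), so Q = [Ce^3+][OH^-]^3
Q = (1.335 x 10^-3)(2.160 × 10^-4)^3 = 1.35 × 10^-14
Q > Ksp, so Ce(OH)3 will precipitate.

Q = 1.35 x 10^-14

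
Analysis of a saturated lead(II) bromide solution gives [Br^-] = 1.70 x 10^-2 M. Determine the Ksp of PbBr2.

2.46 × 10^-6

PbBr2(s) ⇌ Pb^2+(aq) + 2 Br^-(aq)
Stoichiometry gives [Pb^2+] = (1/2)[Br^-] = 8.500 x 10^-3 M.
Ksp = [Pb^2+][Br^-]^2
Ksp = 8.500 x 10^-3 × (1.70 × 10^-2)^2 = 2.46 x 10^-6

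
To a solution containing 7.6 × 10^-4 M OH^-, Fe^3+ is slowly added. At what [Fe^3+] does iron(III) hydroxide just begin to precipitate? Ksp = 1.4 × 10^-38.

[Fe^3+] = 3.2 x 10^-29 M

Fe(OH)3(s) <=> Fe^3+ + 3 OH^-
Ksp = [Fe^3+][OH^-]^3
Precipitation begins when Q = Ksp. With [OH^-] = 7.6 × 10^-4 M:
1.4 × 10^-38 = (7.6 × 10^-4)^3 × [Fe^3+]
[Fe^3+] = (1.4 × 10^-38 / 4.39 × 10^-10) = 3.2 × 10^-29 M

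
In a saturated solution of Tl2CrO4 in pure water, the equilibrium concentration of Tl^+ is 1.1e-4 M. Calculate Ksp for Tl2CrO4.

Tl2CrO4(s) ⇌ 2 Tl^+(aq) + CrO4^2-(aq)
Stoichiometry gives [CrO4^2-] = (1/2)[Tl^+] = 5.50 × 10^-5 M.
Ksp = [Tl^+]^2[CrO4^2-]
Ksp = (1.1 × 10^-4)^2 × 5.50 x 10^-5 = 6.7 × 10^-13

6.7 × 10^-13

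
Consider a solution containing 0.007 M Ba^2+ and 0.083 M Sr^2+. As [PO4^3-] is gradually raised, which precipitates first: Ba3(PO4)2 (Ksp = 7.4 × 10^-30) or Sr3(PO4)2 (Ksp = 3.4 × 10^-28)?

Precipitation of each salt starts when its ion product equals its Ksp.
For Ba3(PO4)2: 7.4 × 10^-30 = (0.007)^3 × [PO4^3-]^2  ⇒  [PO4^3-] = 4.6 × 10^-12 M.
For Sr3(PO4)2: 3.4 × 10^-28 = (0.083)^3 × [PO4^3-]^2  ⇒  [PO4^3-] = 7.7 x 10^-13 M.
The salt with the lower threshold [PO4^3-] precipitates first: Sr3(PO4)2.

Sr3(PO4)2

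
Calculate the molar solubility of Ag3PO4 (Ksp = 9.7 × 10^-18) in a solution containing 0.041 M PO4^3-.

Ag3PO4(s) <=> 3 Ag^+ + PO4^3-
Ksp = [Ag^+]^3[PO4^3-]
If s mol/L dissolves here, [Ag^+] = 3s, [PO4^3-] = 0.041 + s ≈ 0.041 (Ksp is small, so little additional dissolves).
Ksp ≈ (3s)^3 × 0.041
s = 2.1 × 10^-6 M
Check: s = 2.1 × 10^-6 ≪ 0.041, so the approximation is valid.

2.1e-6 M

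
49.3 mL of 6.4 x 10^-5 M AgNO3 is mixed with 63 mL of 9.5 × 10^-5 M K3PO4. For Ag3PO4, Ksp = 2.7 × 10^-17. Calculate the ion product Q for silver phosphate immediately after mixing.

Total volume = 49.3 + 63 = 112.3 mL.
[Ag^+] = 6.4 × 10^-5 × (49.3/112.3) = 2.81 × 10^-5 M
[PO4^3-] = 9.5 × 10^-5 × (63/112.3) = 5.33 × 10^-5 M
Ag3PO4(s) ⇌ 3 Ag^+(aq) + PO4^3-(aq), so Q = [Ag^+]^3[PO4^3-]
Q = (2.81 × 10^-5)^3(5.33 × 10^-5) = 1.2 × 10^-18
Q < Ksp, so no precipitate of Ag3PO4 forms.

1.2 × 10^-18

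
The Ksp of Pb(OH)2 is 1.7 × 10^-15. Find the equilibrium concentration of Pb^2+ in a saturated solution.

Pb(OH)2(s) ⇌ Pb^2+(aq) + 2 OH^-(aq)
Ksp = [Pb^2+][OH^-]^2
Let s = molar solubility. Then [Pb^2+] = s and [OH^-] = 2s.
Substituting: Ksp = s(2s)^2 = 4s^3
s = (1.7 × 10^-15 / 4)^(1/3) = 7.52 × 10^-6 M
[Pb^2+] = s = 7.5 × 10^-6 M

[Pb^2+] ≈ 7.5e-6 M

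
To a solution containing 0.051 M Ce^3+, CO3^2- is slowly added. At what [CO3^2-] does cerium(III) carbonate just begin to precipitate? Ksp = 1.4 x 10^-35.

Ce2(CO3)3(s) ⇌ 2 Ce^3+(aq) + 3 CO3^2-(aq)
Ksp = [Ce^3+]^2[CO3^2-]^3
Precipitation begins when Q = Ksp. With [Ce^3+] = 0.051 M:
1.4 x 10^-35 = (0.051)^2 × [CO3^2-]^3
[CO3^2-] = (1.4 x 10^-35 / 2.60 x 10^-3)^(1/3) = 1.8 × 10^-11 M

1.8e-11 M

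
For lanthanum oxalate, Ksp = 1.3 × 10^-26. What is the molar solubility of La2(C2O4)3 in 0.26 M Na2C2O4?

s = 4.3 × 10^-13 M

La2(C2O4)3(s) ⇌ 2 La^3+(aq) + 3 C2O4^2-(aq)
Ksp = [La^3+]^2[C2O4^2-]^3
Let s = moles of La2(C2O4)3 that dissolve per litre. [La^3+] = 2s, [C2O4^2-] = 0.26 + 3s ≈ 0.26 (common-ion effect: C2O4^2- is already 0.26 M).
Ksp ≈ (2s)^2 × (0.26)^3
s = 4.3 x 10^-13 M
Check: 3s = 1.3 × 10^-12 ≪ 0.26, so the approximation is valid.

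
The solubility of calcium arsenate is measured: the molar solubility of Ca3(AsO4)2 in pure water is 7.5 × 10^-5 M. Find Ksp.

2.6 × 10^-19

Ca3(AsO4)2(s) ⇌ 3 Ca^2+ + 2 AsO4^3-
For each mole of Ca3(AsO4)2 that dissolves: [Ca^2+] = 3s, [AsO4^3-] = 2s.
Ksp = [Ca^2+]^3[AsO4^3-]^2
Substituting: Ksp = (3s)^3(2s)^2 = 108s^5
Ksp = 108 × (7.5 × 10^-5)^5 = 2.6 x 10^-19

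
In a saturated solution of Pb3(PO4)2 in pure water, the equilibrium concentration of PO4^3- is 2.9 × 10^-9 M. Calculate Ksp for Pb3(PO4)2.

Ksp = 6.9e-43

Pb3(PO4)2(s) ⇌ 3 Pb^2+ + 2 PO4^3-
Stoichiometry gives [Pb^2+] = (3/2)[PO4^3-] = 4.35 x 10^-9 M.
Ksp = [Pb^2+]^3[PO4^3-]^2
Ksp = (4.35 x 10^-9)^3 × (2.9 × 10^-9)^2 = 6.9 x 10^-43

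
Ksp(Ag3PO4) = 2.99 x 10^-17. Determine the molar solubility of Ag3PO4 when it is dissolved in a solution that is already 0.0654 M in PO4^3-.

s = 2.57 x 10^-6 M

Ag3PO4(s) ⇌ 3 Ag^+ + PO4^3-
Ksp = [Ag^+]^3[PO4^3-]
Let s be the molar solubility in this solution. [Ag^+] = 3s, [PO4^3-] = 0.0654 + s ≈ 0.0654 (common-ion effect: PO4^3- is already 0.0654 M).
Ksp ≈ (3s)^3 × 0.0654
s = 2.57 × 10^-6 M
Check: s = 2.6 × 10^-6 ≪ 0.0654, so the approximation is valid.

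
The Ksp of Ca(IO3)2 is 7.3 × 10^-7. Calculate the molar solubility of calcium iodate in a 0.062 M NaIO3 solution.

Ca(IO3)2(s) <=> Ca^2+ + 2 IO3^-
Ksp = [Ca^2+][IO3^-]^2
Let s be the molar solubility in this solution. [Ca^2+] = s, [IO3^-] = 0.062 + 2s ≈ 0.062 (common-ion effect: IO3^- is already 0.062 M).
Ksp ≈ s × (0.062)^2
s = 1.9 x 10^-4 M
Check: 2s = 3.8 × 10^-4 ≪ 0.062, so the approximation is valid.

s ≈ 1.9 × 10^-4 M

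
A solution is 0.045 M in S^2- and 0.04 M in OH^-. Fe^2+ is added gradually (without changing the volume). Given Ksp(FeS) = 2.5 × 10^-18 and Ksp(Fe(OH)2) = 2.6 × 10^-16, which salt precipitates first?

Each salt begins to precipitate when Q = Ksp, i.e. when [Fe^2+] reaches its threshold.
For FeS: 2.5 × 10^-18 = 0.045 × [Fe^2+]  ⇒  [Fe^2+] = 5.6 × 10^-17 M.
For Fe(OH)2: 2.6 × 10^-16 = (0.04)^2 × [Fe^2+]  ⇒  [Fe^2+] = 1.6 × 10^-13 M.
The salt with the lower threshold [Fe^2+] precipitates first: FeS.

FeS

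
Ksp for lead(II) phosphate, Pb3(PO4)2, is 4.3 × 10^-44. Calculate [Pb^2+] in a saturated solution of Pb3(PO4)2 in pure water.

Pb3(PO4)2(s) ⇌ 3 Pb^2+(aq) + 2 PO4^3-(aq)
Ksp = [Pb^2+]^3[PO4^3-]^2
Let s = molar solubility. Then [Pb^2+] = 3s and [PO4^3-] = 2s.
So Ksp = (3s)^3 × (2s)^2 = 108s^5
Solving, s = (4.3 × 10^-44/108)^(1/5) = 8.32 x 10^-10 M
[Pb^2+] = 3s = 2.5 × 10^-9 M

[Pb^2+] ≈ 2.5e-9 M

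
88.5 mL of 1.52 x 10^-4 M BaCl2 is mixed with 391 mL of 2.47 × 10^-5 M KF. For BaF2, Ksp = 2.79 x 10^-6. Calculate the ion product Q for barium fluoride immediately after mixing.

Q = 1.14 x 10^-14

Total volume = 88.5 + 391 = 479.5 mL.
[Ba^2+] = 1.52 × 10^-4 × (88.5/479.5) = 2.805 × 10^-5 M
[F^-] = 2.47 × 10^-5 × (391/479.5) = 2.014 × 10^-5 M
BaF2(s) ⇌ Ba^2+(aq) + 2 F^-(aq), so Q = [Ba^2+][F^-]^2
Q = (2.805 × 10^-5)(2.014 × 10^-5)^2 = 1.14 x 10^-14
Q < Ksp, so no precipitate of BaF2 forms.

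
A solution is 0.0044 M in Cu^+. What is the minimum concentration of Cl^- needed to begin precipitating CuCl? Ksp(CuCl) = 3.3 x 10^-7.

[Cl^-] = 7.5e-5 M

CuCl(s) ⇌ Cu^+ + Cl^-
Ksp = [Cu^+][Cl^-]
Precipitation begins when Q = Ksp. With [Cu^+] = 0.0044 M:
3.3 x 10^-7 = (0.0044) × [Cl^-]
[Cl^-] = (3.3 x 10^-7 / 4.4 x 10^-3) = 7.5 × 10^-5 M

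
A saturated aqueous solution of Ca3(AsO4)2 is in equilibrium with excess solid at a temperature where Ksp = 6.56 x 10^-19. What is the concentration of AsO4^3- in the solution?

1.81e-4 M

Ca3(AsO4)2(s) ⇌ 3 Ca^2+ + 2 AsO4^3-
Ksp = [Ca^2+]^3[AsO4^3-]^2
If s mol/L of Ca3(AsO4)2 dissolves, [Ca^2+] = 3s and [AsO4^3-] = 2s.
So Ksp = (3s)^3 × (2s)^2 = 108s^5
Solving, s = (6.56 x 10^-19/108)^(1/5) = 9.051 × 10^-5 M
[AsO4^3-] = 2s = 1.81 × 10^-4 M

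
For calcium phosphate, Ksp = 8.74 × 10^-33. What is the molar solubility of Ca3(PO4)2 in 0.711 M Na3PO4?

Ca3(PO4)2(s) <=> 3 Ca^2+ + 2 PO4^3-
Ksp = [Ca^2+]^3[PO4^3-]^2
Let s be the molar solubility in this solution. [Ca^2+] = 3s, [PO4^3-] = 0.711 + 2s ≈ 0.711 (Ksp is small, so little additional dissolves).
Ksp ≈ (3s)^3 × (0.711)^2
s = 8.62 x 10^-12 M
Check: 2s = 1.7 x 10^-11 ≪ 0.711, so the approximation is valid.

8.62 × 10^-12 M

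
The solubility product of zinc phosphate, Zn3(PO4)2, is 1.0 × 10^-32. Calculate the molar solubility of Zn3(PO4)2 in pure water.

Zn3(PO4)2(s) <=> 3 Zn^2+(aq) + 2 PO4^3-(aq)
Ksp = [Zn^2+]^3[PO4^3-]^2
If s mol/L of Zn3(PO4)2 dissolves, [Zn^2+] = 3s and [PO4^3-] = 2s.
Ksp = (3s)^3(2s)^2 = 108s^5
Solving, s = (1.0 × 10^-32/108)^(1/5) = 1.6 × 10^-7 M

s ≈ 1.6e-7 M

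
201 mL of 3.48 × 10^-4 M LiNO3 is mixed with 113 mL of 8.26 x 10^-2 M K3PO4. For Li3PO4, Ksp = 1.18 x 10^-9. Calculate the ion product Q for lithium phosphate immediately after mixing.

3.29 × 10^-13

Total volume = 201 + 113 = 314 mL.
[Li^+] = 3.48 x 10^-4 × (201/314) = 2.228 x 10^-4 M
[PO4^3-] = 8.26 x 10^-2 × (113/314) = 2.973 × 10^-2 M
Li3PO4(s) ⇌ 3 Li^+(aq) + PO4^3-(aq), so Q = [Li^+]^3[PO4^3-]
Q = (2.228 × 10^-4)^3(2.973 × 10^-2) = 3.29 × 10^-13
Q < Ksp, so no precipitate of Li3PO4 forms.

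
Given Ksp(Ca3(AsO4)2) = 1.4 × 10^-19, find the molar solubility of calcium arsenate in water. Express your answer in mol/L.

Ca3(AsO4)2(s) <=> 3 Ca^2+(aq) + 2 AsO4^3-(aq)
Ksp = [Ca^2+]^3[AsO4^3-]^2
With molar solubility s: [Ca^2+] = 3s, [AsO4^3-] = 2s.
Substituting: Ksp = (3s)^3(2s)^2 = 108s^5
Solving, s = (1.4 × 10^-19/108)^(1/5) = 6.6 × 10^-5 M

s ≈ 6.6 × 10^-5 M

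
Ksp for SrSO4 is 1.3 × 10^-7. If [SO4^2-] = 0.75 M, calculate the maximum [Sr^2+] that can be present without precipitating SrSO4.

[Sr^2+] = 1.7e-7 M

SrSO4(s) ⇌ Sr^2+ + SO4^2-
Ksp = [Sr^2+][SO4^2-]
Precipitation begins when Q = Ksp. With [SO4^2-] = 0.75 M:
1.3 × 10^-7 = (0.75) × [Sr^2+]
[Sr^2+] = (1.3 × 10^-7 / 7.5 × 10^-1) = 1.7 x 10^-7 M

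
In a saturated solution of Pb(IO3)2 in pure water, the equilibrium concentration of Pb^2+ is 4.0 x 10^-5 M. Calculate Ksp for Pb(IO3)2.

Ksp ≈ 2.6 × 10^-13

Pb(IO3)2(s) <=> Pb^2+(aq) + 2 IO3^-(aq)
Stoichiometry gives [IO3^-] = (2/1)[Pb^2+] = 8.00 × 10^-5 M.
Ksp = [Pb^2+][IO3^-]^2
Ksp = 4.0 × 10^-5 × (8.00 × 10^-5)^2 = 2.6 × 10^-13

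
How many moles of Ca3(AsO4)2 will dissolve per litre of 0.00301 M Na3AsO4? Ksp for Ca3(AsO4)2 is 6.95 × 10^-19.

Ca3(AsO4)2(s) ⇌ 3 Ca^2+(aq) + 2 AsO4^3-(aq)
Ksp = [Ca^2+]^3[AsO4^3-]^2
Let s = moles of Ca3(AsO4)2 that dissolve per litre. [Ca^2+] = 3s, [AsO4^3-] = 0.00301 + 2s ≈ 0.00301 (Ksp is small, so little additional dissolves).
Ksp ≈ (3s)^3 × (0.00301)^2
s = 1.42 x 10^-5 M
Check: 2s = 2.8 × 10^-5 ≪ 0.00301, so the approximation is valid.

s ≈ 1.42 x 10^-5 M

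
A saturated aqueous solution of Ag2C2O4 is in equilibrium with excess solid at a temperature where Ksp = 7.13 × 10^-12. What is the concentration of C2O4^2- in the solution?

[C2O4^2-] = 1.21 × 10^-4 M

Ag2C2O4(s) ⇌ 2 Ag^+ + C2O4^2-
Ksp = [Ag^+]^2[C2O4^2-]
Let s = molar solubility. Then [Ag^+] = 2s and [C2O4^2-] = s.
Ksp = (2s)^2s = 4s^3
s = (7.13 × 10^-12 / 4)^(1/3) = 1.212 x 10^-4 M
[C2O4^2-] = s = 1.21 × 10^-4 M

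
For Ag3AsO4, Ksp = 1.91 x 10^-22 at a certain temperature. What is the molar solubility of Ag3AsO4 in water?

Ag3AsO4(s) ⇌ 3 Ag^+(aq) + AsO4^3-(aq)
Ksp = [Ag^+]^3[AsO4^3-]
If s mol/L of Ag3AsO4 dissolves, [Ag^+] = 3s and [AsO4^3-] = s.
So Ksp = (3s)^3 × s = 27s^4
s^4 = 1.91 x 10^-22 / 27, so s = 1.63 x 10^-6 M

1.63 × 10^-6 M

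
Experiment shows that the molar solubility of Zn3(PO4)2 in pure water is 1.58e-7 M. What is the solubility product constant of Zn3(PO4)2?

Zn3(PO4)2(s) ⇌ 3 Zn^2+ + 2 PO4^3-
For each mole of Zn3(PO4)2 that dissolves: [Zn^2+] = 3s, [PO4^3-] = 2s.
Ksp = [Zn^2+]^3[PO4^3-]^2
Ksp = (3s)^3(2s)^2 = 108s^5
Ksp = 108 × (1.58 × 10^-7)^5 = 1.06 × 10^-32

Ksp = 1.06 x 10^-32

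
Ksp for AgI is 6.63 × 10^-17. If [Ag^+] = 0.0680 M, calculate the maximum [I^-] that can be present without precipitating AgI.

AgI(s) ⇌ Ag^+(aq) + I^-(aq)
Ksp = [Ag^+][I^-]
Precipitation begins when Q = Ksp. With [Ag^+] = 0.0680 M:
6.63 × 10^-17 = (0.0680) × [I^-]
[I^-] = (6.63 × 10^-17 / 6.80 x 10^-2) = 9.75 × 10^-16 M

9.75 × 10^-16 M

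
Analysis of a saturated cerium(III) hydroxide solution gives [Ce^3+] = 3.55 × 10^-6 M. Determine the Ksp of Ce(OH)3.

Ksp = 4.29 × 10^-21

Ce(OH)3(s) <=> Ce^3+(aq) + 3 OH^-(aq)
Stoichiometry gives [OH^-] = (3/1)[Ce^3+] = 1.065 × 10^-5 M.
Ksp = [Ce^3+][OH^-]^3
Ksp = 3.55 × 10^-6 × (1.065 × 10^-5)^3 = 4.29 × 10^-21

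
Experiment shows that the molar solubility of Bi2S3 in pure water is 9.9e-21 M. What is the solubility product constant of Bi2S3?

Ksp ≈ 1.0 × 10^-98

Bi2S3(s) <=> 2 Bi^3+(aq) + 3 S^2-(aq)
If s mol/L of Bi2S3 dissolves, [Bi^3+] = 2s and [S^2-] = 3s.
Ksp = [Bi^3+]^2[S^2-]^3
Ksp = (2s)^2(3s)^3 = 108s^5
Ksp = 108 × (9.9 × 10^-21)^5 = 1.0 x 10^-98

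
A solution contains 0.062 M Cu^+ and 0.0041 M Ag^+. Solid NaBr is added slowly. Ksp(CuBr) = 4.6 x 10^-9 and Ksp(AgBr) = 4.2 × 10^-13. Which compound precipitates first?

Each salt begins to precipitate when Q = Ksp, i.e. when [Br^-] reaches its threshold.
For CuBr: 4.6 x 10^-9 = 0.062 × [Br^-]  ⇒  [Br^-] = 7.4 x 10^-8 M.
For AgBr: 4.2 × 10^-13 = 0.0041 × [Br^-]  ⇒  [Br^-] = 1.0 × 10^-10 M.
The salt with the lower threshold [Br^-] precipitates first: AgBr.

AgBr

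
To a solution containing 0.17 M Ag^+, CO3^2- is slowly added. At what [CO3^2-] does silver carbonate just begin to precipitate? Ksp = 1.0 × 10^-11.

Ag2CO3(s) ⇌ 2 Ag^+(aq) + CO3^2-(aq)
Ksp = [Ag^+]^2[CO3^2-]
Precipitation begins when Q = Ksp. With [Ag^+] = 0.17 M:
1.0 × 10^-11 = (0.17)^2 × [CO3^2-]
[CO3^2-] = (1.0 × 10^-11 / 2.89 × 10^-2) = 3.5 × 10^-10 M

3.5 x 10^-10 M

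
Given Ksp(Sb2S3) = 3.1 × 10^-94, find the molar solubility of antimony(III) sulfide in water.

7.8 x 10^-20 M

Sb2S3(s) <=> 2 Sb^3+ + 3 S^2-
Ksp = [Sb^3+]^2[S^2-]^3
Let s = molar solubility. Then [Sb^3+] = 2s and [S^2-] = 3s.
So Ksp = (2s)^2 × (3s)^3 = 108s^5
s = (3.1 × 10^-94 / 108)^(1/5) = 7.8 × 10^-20 M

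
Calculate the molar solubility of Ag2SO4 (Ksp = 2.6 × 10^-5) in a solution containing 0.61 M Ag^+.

Ag2SO4(s) <=> 2 Ag^+ + SO4^2-
Ksp = [Ag^+]^2[SO4^2-]
Let s = moles of Ag2SO4 that dissolve per litre. [Ag^+] = 0.61 + 2s ≈ 0.61, [SO4^2-] = s (Ksp is small, so little additional dissolves).
Ksp ≈ (0.61)^2 × s
s = 7.0 × 10^-5 M
Check: 2s = 1.4 × 10^-4 ≪ 0.61, so the approximation is valid.

s ≈ 7.0 × 10^-5 M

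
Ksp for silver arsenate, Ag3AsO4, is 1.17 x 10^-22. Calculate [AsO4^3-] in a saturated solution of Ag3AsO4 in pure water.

[AsO4^3-] = 1.44 x 10^-6 M

Ag3AsO4(s) ⇌ 3 Ag^+(aq) + AsO4^3-(aq)
Ksp = [Ag^+]^3[AsO4^3-]
If s mol/L of Ag3AsO4 dissolves, [Ag^+] = 3s and [AsO4^3-] = s.
Ksp = (3s)^3s = 27s^4
s^4 = 1.17 x 10^-22 / 27, so s = 1.443 × 10^-6 M
[AsO4^3-] = s = 1.44 x 10^-6 M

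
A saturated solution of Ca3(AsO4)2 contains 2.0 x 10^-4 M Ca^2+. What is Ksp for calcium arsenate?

Ksp = 1.4 × 10^-19

Ca3(AsO4)2(s) ⇌ 3 Ca^2+ + 2 AsO4^3-
Stoichiometry gives [AsO4^3-] = (2/3)[Ca^2+] = 1.33 × 10^-4 M.
Ksp = [Ca^2+]^3[AsO4^3-]^2
Ksp = (2.0 x 10^-4)^3 × (1.33 × 10^-4)^2 = 1.4 x 10^-19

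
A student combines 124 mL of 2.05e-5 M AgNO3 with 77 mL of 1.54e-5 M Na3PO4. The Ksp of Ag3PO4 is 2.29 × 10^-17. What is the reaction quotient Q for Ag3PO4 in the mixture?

Total volume = 124 + 77 = 201 mL.
[Ag^+] = 2.05 x 10^-5 × (124/201) = 1.265 × 10^-5 M
[PO4^3-] = 1.54 x 10^-5 × (77/201) = 5.900 x 10^-6 M
Ag3PO4(s) ⇌ 3 Ag^+ + PO4^3-, so Q = [Ag^+]^3[PO4^3-]
Q = (1.265 x 10^-5)^3(5.900 × 10^-6) = 1.19 × 10^-20
Q < Ksp, so no precipitate of Ag3PO4 forms.

Q = 1.19e-20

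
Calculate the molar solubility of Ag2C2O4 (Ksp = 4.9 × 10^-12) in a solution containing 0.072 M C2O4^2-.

Ag2C2O4(s) <=> 2 Ag^+(aq) + C2O4^2-(aq)
Ksp = [Ag^+]^2[C2O4^2-]
Let s be the molar solubility in this solution. [Ag^+] = 2s, [C2O4^2-] = 0.072 + s ≈ 0.072 (common-ion effect: C2O4^2- is already 0.072 M).
Ksp ≈ (2s)^2 × 0.072
s = 4.1 x 10^-6 M
Check: s = 4.1 × 10^-6 ≪ 0.072, so the approximation is valid.

s = 4.1 x 10^-6 M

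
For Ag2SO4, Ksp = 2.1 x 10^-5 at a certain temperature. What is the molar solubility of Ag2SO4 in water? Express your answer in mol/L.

Ag2SO4(s) ⇌ 2 Ag^+(aq) + SO4^2-(aq)
Ksp = [Ag^+]^2[SO4^2-]
Let s = molar solubility. Then [Ag^+] = 2s and [SO4^2-] = s.
So Ksp = (2s)^2 × s = 4s^3
s = (2.1 x 10^-5 / 4)^(1/3) = 1.7 × 10^-2 M

s = 0.017 M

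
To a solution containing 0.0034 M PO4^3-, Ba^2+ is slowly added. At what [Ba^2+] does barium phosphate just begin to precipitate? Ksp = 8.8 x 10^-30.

9.1 x 10^-9 M

Ba3(PO4)2(s) ⇌ 3 Ba^2+(aq) + 2 PO4^3-(aq)
Ksp = [Ba^2+]^3[PO4^3-]^2
Precipitation begins when Q = Ksp. With [PO4^3-] = 0.0034 M:
8.8 x 10^-30 = (0.0034)^2 × [Ba^2+]^3
[Ba^2+] = (8.8 x 10^-30 / 1.16 × 10^-5)^(1/3) = 9.1 x 10^-9 M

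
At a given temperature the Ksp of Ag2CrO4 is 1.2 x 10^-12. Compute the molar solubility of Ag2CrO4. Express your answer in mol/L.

s ≈ 6.7 × 10^-5 M

Ag2CrO4(s) ⇌ 2 Ag^+(aq) + CrO4^2-(aq)
Ksp = [Ag^+]^2[CrO4^2-]
For each mole of Ag2CrO4 that dissolves: [Ag^+] = 2s, [CrO4^2-] = s.
So Ksp = (2s)^2 × s = 4s^3
Solving, s = (1.2 x 10^-12/4)^(1/3) = 6.7 x 10^-5 M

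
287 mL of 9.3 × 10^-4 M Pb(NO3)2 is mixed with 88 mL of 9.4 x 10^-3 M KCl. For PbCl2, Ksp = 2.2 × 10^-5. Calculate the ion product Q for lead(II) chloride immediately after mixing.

Total volume = 287 + 88 = 375 mL.
[Pb^2+] = 9.3 × 10^-4 × (287/375) = 7.12 x 10^-4 M
[Cl^-] = 9.4 x 10^-3 × (88/375) = 2.21 × 10^-3 M
PbCl2(s) <=> Pb^2+ + 2 Cl^-, so Q = [Pb^2+][Cl^-]^2
Q = (7.12 × 10^-4)(2.21 × 10^-3)^2 = 3.5 × 10^-9
Q < Ksp, so no precipitate of PbCl2 forms.

Q ≈ 3.5 × 10^-9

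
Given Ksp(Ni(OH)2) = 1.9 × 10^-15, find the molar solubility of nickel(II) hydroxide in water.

Ni(OH)2(s) ⇌ Ni^2+ + 2 OH^-
Ksp = [Ni^2+][OH^-]^2
With molar solubility s: [Ni^2+] = s, [OH^-] = 2s.
So Ksp = s × (2s)^2 = 4s^3
s = (1.9 × 10^-15 / 4)^(1/3) = 7.8 × 10^-6 M

s ≈ 7.8 x 10^-6 M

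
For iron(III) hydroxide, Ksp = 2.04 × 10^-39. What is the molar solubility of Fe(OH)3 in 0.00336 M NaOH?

Fe(OH)3(s) ⇌ Fe^3+(aq) + 3 OH^-(aq)
Ksp = [Fe^3+][OH^-]^3
Let s be the molar solubility in this solution. [Fe^3+] = s, [OH^-] = 0.00336 + 3s ≈ 0.00336 (Ksp is small, so little additional dissolves).
Ksp ≈ s × (0.00336)^3
s = 5.38 x 10^-32 M
Check: 3s = 1.6 × 10^-31 ≪ 0.00336, so the approximation is valid.

5.38e-32 M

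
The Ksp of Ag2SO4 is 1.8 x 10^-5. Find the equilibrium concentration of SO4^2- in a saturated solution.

Ag2SO4(s) ⇌ 2 Ag^+ + SO4^2-
Ksp = [Ag^+]^2[SO4^2-]
With molar solubility s: [Ag^+] = 2s, [SO4^2-] = s.
So Ksp = (2s)^2 × s = 4s^3
s = (1.8 x 10^-5 / 4)^(1/3) = 1.65 × 10^-2 M
[SO4^2-] = s = 1.7 x 10^-2 M

[SO4^2-] ≈ 0.017 M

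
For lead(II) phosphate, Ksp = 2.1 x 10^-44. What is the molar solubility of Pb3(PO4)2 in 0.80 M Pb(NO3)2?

Pb3(PO4)2(s) <=> 3 Pb^2+(aq) + 2 PO4^3-(aq)
Ksp = [Pb^2+]^3[PO4^3-]^2
Let s = moles of Pb3(PO4)2 that dissolve per litre. [Pb^2+] = 0.80 + 3s ≈ 0.80, [PO4^3-] = 2s (since Pb^2+ from Pb(NO3)2 dominates).
Ksp ≈ (0.80)^3 × (2s)^2
s = 1.0 x 10^-22 M
Check: 3s = 3.0 x 10^-22 ≪ 0.80, so the approximation is valid.

s ≈ 1.0 × 10^-22 M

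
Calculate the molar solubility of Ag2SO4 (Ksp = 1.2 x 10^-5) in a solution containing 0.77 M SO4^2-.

Ag2SO4(s) ⇌ 2 Ag^+(aq) + SO4^2-(aq)
Ksp = [Ag^+]^2[SO4^2-]
Let s = moles of Ag2SO4 that dissolve per litre. [Ag^+] = 2s, [SO4^2-] = 0.77 + s ≈ 0.77 (common-ion effect: SO4^2- is already 0.77 M).
Ksp ≈ (2s)^2 × 0.77
s = 2.0 × 10^-3 M
Check: s = 2.0 × 10^-3 ≪ 0.77, so the approximation is valid.

2.0 × 10^-3 M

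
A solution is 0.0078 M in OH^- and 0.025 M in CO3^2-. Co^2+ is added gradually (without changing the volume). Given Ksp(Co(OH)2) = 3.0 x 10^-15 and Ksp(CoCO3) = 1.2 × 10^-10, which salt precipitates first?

Co(OH)2

Each salt begins to precipitate when Q = Ksp, i.e. when [Co^2+] reaches its threshold.
For Co(OH)2: 3.0 x 10^-15 = (0.0078)^2 × [Co^2+]  ⇒  [Co^2+] = 4.9 × 10^-11 M.
For CoCO3: 1.2 × 10^-10 = 0.025 × [Co^2+]  ⇒  [Co^2+] = 4.8 × 10^-9 M.
The salt with the lower threshold [Co^2+] precipitates first: Co(OH)2.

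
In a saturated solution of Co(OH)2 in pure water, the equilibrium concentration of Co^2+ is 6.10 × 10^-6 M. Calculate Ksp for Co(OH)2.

Co(OH)2(s) ⇌ Co^2+ + 2 OH^-
Stoichiometry gives [OH^-] = (2/1)[Co^2+] = 1.220 × 10^-5 M.
Ksp = [Co^2+][OH^-]^2
Ksp = 6.10 x 10^-6 × (1.220 x 10^-5)^2 = 9.08 x 10^-16

Ksp = 9.08 × 10^-16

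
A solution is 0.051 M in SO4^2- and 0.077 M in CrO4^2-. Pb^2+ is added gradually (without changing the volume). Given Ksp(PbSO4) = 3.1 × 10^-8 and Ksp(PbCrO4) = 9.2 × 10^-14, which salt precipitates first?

Precipitation of each salt starts when its ion product equals its Ksp.
For PbSO4: 3.1 × 10^-8 = 0.051 × [Pb^2+]  ⇒  [Pb^2+] = 6.1 × 10^-7 M.
For PbCrO4: 9.2 × 10^-14 = 0.077 × [Pb^2+]  ⇒  [Pb^2+] = 1.2 × 10^-12 M.
The salt with the lower threshold [Pb^2+] precipitates first: PbCrO4.

PbCrO4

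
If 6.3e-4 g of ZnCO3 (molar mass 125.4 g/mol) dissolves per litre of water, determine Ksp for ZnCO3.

Molar solubility s = (6.3 × 10^-4 g/L) / (125.4 g/mol) = 5.02 × 10^-6 M.
ZnCO3(s) <=> Zn^2+ + CO3^2-
With molar solubility s: [Zn^2+] = s, [CO3^2-] = s.
Ksp = [Zn^2+][CO3^2-]
Ksp = s^2
With s = 5.02 x 10^-6: Ksp = 2.5 × 10^-11

Ksp = 2.5 × 10^-11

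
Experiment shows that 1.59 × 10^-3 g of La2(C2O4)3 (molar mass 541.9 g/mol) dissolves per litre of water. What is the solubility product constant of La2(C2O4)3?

Ksp = 2.35 × 10^-26

Molar solubility s = (1.59 × 10^-3 g/L) / (541.9 g/mol) = 2.934 × 10^-6 M.
La2(C2O4)3(s) ⇌ 2 La^3+(aq) + 3 C2O4^2-(aq)
Let s = molar solubility. Then [La^3+] = 2s and [C2O4^2-] = 3s.
Ksp = [La^3+]^2[C2O4^2-]^3
Substituting: Ksp = (2s)^2(3s)^3 = 108s^5
Ksp = 108 × (2.934 × 10^-6)^5 = 2.35 x 10^-26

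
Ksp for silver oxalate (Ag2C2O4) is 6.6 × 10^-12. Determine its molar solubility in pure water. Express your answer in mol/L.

1.2e-4 M

Ag2C2O4(s) ⇌ 2 Ag^+ + C2O4^2-
Ksp = [Ag^+]^2[C2O4^2-]
For each mole of Ag2C2O4 that dissolves: [Ag^+] = 2s, [C2O4^2-] = s.
Substituting: Ksp = (2s)^2s = 4s^3
s^3 = 6.6 × 10^-12 / 4, so s = 1.2 x 10^-4 M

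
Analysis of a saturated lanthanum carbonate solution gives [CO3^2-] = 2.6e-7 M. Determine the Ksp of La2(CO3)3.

La2(CO3)3(s) <=> 2 La^3+ + 3 CO3^2-
Stoichiometry gives [La^3+] = (2/3)[CO3^2-] = 1.73 x 10^-7 M.
Ksp = [La^3+]^2[CO3^2-]^3
Ksp = (1.73 × 10^-7)^2 × (2.6 × 10^-7)^3 = 5.3 × 10^-34

Ksp = 5.3 × 10^-34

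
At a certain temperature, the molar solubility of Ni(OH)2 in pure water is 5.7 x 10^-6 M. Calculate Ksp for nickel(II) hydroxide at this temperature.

Ni(OH)2(s) ⇌ Ni^2+ + 2 OH^-
With molar solubility s: [Ni^2+] = s, [OH^-] = 2s.
Ksp = [Ni^2+][OH^-]^2
Substituting: Ksp = s(2s)^2 = 4s^3
Ksp = 4 × (5.7 × 10^-6)^3 = 7.4 × 10^-16

7.4 × 10^-16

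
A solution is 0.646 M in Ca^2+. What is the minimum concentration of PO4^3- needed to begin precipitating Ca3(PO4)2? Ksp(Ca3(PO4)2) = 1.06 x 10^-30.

Ca3(PO4)2(s) <=> 3 Ca^2+(aq) + 2 PO4^3-(aq)
Ksp = [Ca^2+]^3[PO4^3-]^2
Precipitation begins when Q = Ksp. With [Ca^2+] = 0.646 M:
1.06 x 10^-30 = (0.646)^3 × [PO4^3-]^2
[PO4^3-] = (1.06 x 10^-30 / 2.696 x 10^-1)^(1/2) = 1.98 × 10^-15 M

[PO4^3-] = 1.98 × 10^-15 M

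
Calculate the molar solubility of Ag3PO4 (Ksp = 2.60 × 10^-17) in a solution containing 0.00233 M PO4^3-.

s ≈ 7.45 × 10^-6 M

Ag3PO4(s) ⇌ 3 Ag^+(aq) + PO4^3-(aq)
Ksp = [Ag^+]^3[PO4^3-]
If s mol/L dissolves here, [Ag^+] = 3s, [PO4^3-] = 0.00233 + s ≈ 0.00233 (since the PO4^3- already present dominates).
Ksp ≈ (3s)^3 × 0.00233
s = 7.45 × 10^-6 M
Check: s = 7.4 x 10^-6 ≪ 0.00233, so the approximation is valid.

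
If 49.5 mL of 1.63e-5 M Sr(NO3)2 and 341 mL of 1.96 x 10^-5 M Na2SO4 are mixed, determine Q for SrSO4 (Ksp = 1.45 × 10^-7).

3.54 x 10^-11

Total volume = 49.5 + 341 = 390.5 mL.
[Sr^2+] = 1.63 x 10^-5 × (49.5/390.5) = 2.066 × 10^-6 M
[SO4^2-] = 1.96 x 10^-5 × (341/390.5) = 1.712 x 10^-5 M
SrSO4(s) ⇌ Sr^2+(aq) + SO4^2-(aq), so Q = [Sr^2+][SO4^2-]
Q = (2.066 × 10^-6)(1.712 × 10^-5) = 3.54 x 10^-11
Q < Ksp, so no precipitate of SrSO4 forms.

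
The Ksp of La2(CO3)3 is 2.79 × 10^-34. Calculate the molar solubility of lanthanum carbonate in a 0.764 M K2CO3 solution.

La2(CO3)3(s) ⇌ 2 La^3+ + 3 CO3^2-
Ksp = [La^3+]^2[CO3^2-]^3
Let s be the molar solubility in this solution. [La^3+] = 2s, [CO3^2-] = 0.764 + 3s ≈ 0.764 (since CO3^2- from K2CO3 dominates).
Ksp ≈ (2s)^2 × (0.764)^3
s = 1.25 × 10^-17 M
Check: 3s = 3.8 x 10^-17 ≪ 0.764, so the approximation is valid.

1.25 x 10^-17 M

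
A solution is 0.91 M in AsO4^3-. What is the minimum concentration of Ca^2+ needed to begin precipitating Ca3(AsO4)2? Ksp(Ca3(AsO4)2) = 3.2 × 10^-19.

Ca3(AsO4)2(s) <=> 3 Ca^2+ + 2 AsO4^3-
Ksp = [Ca^2+]^3[AsO4^3-]^2
Precipitation begins when Q = Ksp. With [AsO4^3-] = 0.91 M:
3.2 × 10^-19 = (0.91)^2 × [Ca^2+]^3
[Ca^2+] = (3.2 × 10^-19 / 8.28 x 10^-1)^(1/3) = 7.3 × 10^-7 M

7.3e-7 M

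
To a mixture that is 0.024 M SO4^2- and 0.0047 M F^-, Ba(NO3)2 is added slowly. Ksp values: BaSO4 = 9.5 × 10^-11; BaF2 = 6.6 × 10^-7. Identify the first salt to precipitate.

BaSO4

Precipitation of each salt starts when its ion product equals its Ksp.
For BaSO4: 9.5 × 10^-11 = 0.024 × [Ba^2+]  ⇒  [Ba^2+] = 4.0 x 10^-9 M.
For BaF2: 6.6 × 10^-7 = (0.0047)^2 × [Ba^2+]  ⇒  [Ba^2+] = 3.0 × 10^-2 M.
The salt with the lower threshold [Ba^2+] precipitates first: BaSO4.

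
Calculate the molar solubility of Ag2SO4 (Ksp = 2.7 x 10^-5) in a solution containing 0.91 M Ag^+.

Ag2SO4(s) <=> 2 Ag^+ + SO4^2-
Ksp = [Ag^+]^2[SO4^2-]
Let s = moles of Ag2SO4 that dissolve per litre. [Ag^+] = 0.91 + 2s ≈ 0.91, [SO4^2-] = s (since the Ag^+ already present dominates).
Ksp ≈ (0.91)^2 × s
s = 3.3 × 10^-5 M
Check: 2s = 6.5 x 10^-5 ≪ 0.91, so the approximation is valid.

s ≈ 3.3e-5 M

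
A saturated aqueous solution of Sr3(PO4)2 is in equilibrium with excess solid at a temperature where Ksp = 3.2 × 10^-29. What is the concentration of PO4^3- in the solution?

Sr3(PO4)2(s) ⇌ 3 Sr^2+(aq) + 2 PO4^3-(aq)
Ksp = [Sr^2+]^3[PO4^3-]^2
Let s = molar solubility. Then [Sr^2+] = 3s and [PO4^3-] = 2s.
Substituting: Ksp = (3s)^3(2s)^2 = 108s^5
s^5 = 3.2 × 10^-29 / 108, so s = 7.84 × 10^-7 M
[PO4^3-] = 2s = 1.6 × 10^-6 M

1.6 × 10^-6 M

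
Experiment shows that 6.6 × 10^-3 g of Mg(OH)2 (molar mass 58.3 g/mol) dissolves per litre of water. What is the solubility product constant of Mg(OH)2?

Molar solubility s = (6.6 × 10^-3 g/L) / (58.3 g/mol) = 1.13 × 10^-4 M.
Mg(OH)2(s) <=> Mg^2+ + 2 OH^-
With molar solubility s: [Mg^2+] = s, [OH^-] = 2s.
Ksp = [Mg^2+][OH^-]^2
So Ksp = s × (2s)^2 = 4s^3
Ksp = 4 × (1.13 x 10^-4)^3 = 5.8 × 10^-12

Ksp ≈ 5.8e-12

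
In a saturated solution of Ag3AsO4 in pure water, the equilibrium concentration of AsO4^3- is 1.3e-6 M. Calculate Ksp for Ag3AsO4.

Ag3AsO4(s) <=> 3 Ag^+ + AsO4^3-
Stoichiometry gives [Ag^+] = (3/1)[AsO4^3-] = 3.90 x 10^-6 M.
Ksp = [Ag^+]^3[AsO4^3-]
Ksp = (3.90 × 10^-6)^3 × 1.3 x 10^-6 = 7.7 × 10^-23

Ksp = 7.7 × 10^-23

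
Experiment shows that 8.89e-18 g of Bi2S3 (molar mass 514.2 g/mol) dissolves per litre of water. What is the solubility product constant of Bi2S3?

1.67 × 10^-97

Molar solubility s = (8.89 × 10^-18 g/L) / (514.2 g/mol) = 1.729 x 10^-20 M.
Bi2S3(s) <=> 2 Bi^3+(aq) + 3 S^2-(aq)
If s mol/L of Bi2S3 dissolves, [Bi^3+] = 2s and [S^2-] = 3s.
Ksp = [Bi^3+]^2[S^2-]^3
So Ksp = (2s)^2 × (3s)^3 = 108s^5
With s = 1.729 × 10^-20: Ksp = 1.67 × 10^-97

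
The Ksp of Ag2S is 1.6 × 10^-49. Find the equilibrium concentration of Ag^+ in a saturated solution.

Ag2S(s) ⇌ 2 Ag^+ + S^2-
Ksp = [Ag^+]^2[S^2-]
For each mole of Ag2S that dissolves: [Ag^+] = 2s, [S^2-] = s.
Substituting: Ksp = (2s)^2s = 4s^3
s = (1.6 × 10^-49 / 4)^(1/3) = 3.42 × 10^-17 M
[Ag^+] = 2s = 6.8 x 10^-17 M

[Ag^+] = 6.8 x 10^-17 M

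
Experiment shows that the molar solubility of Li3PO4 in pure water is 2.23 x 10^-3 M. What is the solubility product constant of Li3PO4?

Li3PO4(s) ⇌ 3 Li^+(aq) + PO4^3-(aq)
If s mol/L of Li3PO4 dissolves, [Li^+] = 3s and [PO4^3-] = s.
Ksp = [Li^+]^3[PO4^3-]
So Ksp = (3s)^3 × s = 27s^4
With s = 2.23 x 10^-3: Ksp = 6.68 × 10^-10

6.68e-10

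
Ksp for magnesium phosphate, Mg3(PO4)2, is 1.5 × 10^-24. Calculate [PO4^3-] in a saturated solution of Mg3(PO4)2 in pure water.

Mg3(PO4)2(s) ⇌ 3 Mg^2+(aq) + 2 PO4^3-(aq)
Ksp = [Mg^2+]^3[PO4^3-]^2
Let s = molar solubility. Then [Mg^2+] = 3s and [PO4^3-] = 2s.
Ksp = (3s)^3(2s)^2 = 108s^5
Solving, s = (1.5 × 10^-24/108)^(1/5) = 6.74 × 10^-6 M
[PO4^3-] = 2s = 1.3 x 10^-5 M

[PO4^3-] ≈ 1.3 × 10^-5 M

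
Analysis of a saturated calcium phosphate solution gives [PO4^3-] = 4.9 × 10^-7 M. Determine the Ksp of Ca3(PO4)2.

Ksp ≈ 9.5 × 10^-32

Ca3(PO4)2(s) ⇌ 3 Ca^2+(aq) + 2 PO4^3-(aq)
Stoichiometry gives [Ca^2+] = (3/2)[PO4^3-] = 7.35 × 10^-7 M.
Ksp = [Ca^2+]^3[PO4^3-]^2
Ksp = (7.35 × 10^-7)^3 × (4.9 x 10^-7)^2 = 9.5 × 10^-32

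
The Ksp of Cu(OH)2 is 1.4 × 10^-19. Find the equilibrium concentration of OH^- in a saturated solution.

[OH^-] ≈ 6.5 × 10^-7 M

Cu(OH)2(s) <=> Cu^2+ + 2 OH^-
Ksp = [Cu^2+][OH^-]^2
With molar solubility s: [Cu^2+] = s, [OH^-] = 2s.
Substituting: Ksp = s(2s)^2 = 4s^3
s = (1.4 × 10^-19 / 4)^(1/3) = 3.27 × 10^-7 M
[OH^-] = 2s = 6.5 × 10^-7 M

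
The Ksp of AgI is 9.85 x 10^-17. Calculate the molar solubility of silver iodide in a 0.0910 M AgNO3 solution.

AgI(s) ⇌ Ag^+(aq) + I^-(aq)
Ksp = [Ag^+][I^-]
Let s be the molar solubility in this solution. [Ag^+] = 0.0910 + s ≈ 0.0910, [I^-] = s (common-ion effect: Ag^+ is already 0.0910 M).
Ksp ≈ 0.0910 × s
s = 1.08 × 10^-15 M
Check: s = 1.1 x 10^-15 ≪ 0.0910, so the approximation is valid.

s ≈ 1.08e-15 M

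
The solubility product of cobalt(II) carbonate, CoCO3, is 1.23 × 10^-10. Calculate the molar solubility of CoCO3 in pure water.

CoCO3(s) ⇌ Co^2+(aq) + CO3^2-(aq)
Ksp = [Co^2+][CO3^2-]
For each mole of CoCO3 that dissolves: [Co^2+] = s, [CO3^2-] = s.
Ksp = s × s = s^2
s = √(1.23 × 10^-10) = 1.11 × 10^-5 M

s = 1.11e-5 M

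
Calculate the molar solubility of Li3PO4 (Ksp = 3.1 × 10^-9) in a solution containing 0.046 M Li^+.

Li3PO4(s) ⇌ 3 Li^+(aq) + PO4^3-(aq)
Ksp = [Li^+]^3[PO4^3-]
If s mol/L dissolves here, [Li^+] = 0.046 + 3s ≈ 0.046, [PO4^3-] = s (common-ion effect: Li^+ is already 0.046 M).
Ksp ≈ (0.046)^3 × s
s = 3.2 × 10^-5 M
Check: 3s = 9.6 x 10^-5 ≪ 0.046, so the approximation is valid.

s = 3.2 × 10^-5 M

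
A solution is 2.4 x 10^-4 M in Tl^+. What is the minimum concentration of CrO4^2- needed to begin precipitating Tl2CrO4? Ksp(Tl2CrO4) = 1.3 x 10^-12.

Tl2CrO4(s) ⇌ 2 Tl^+(aq) + CrO4^2-(aq)
Ksp = [Tl^+]^2[CrO4^2-]
Precipitation begins when Q = Ksp. With [Tl^+] = 2.4 x 10^-4 M:
1.3 x 10^-12 = (2.4 x 10^-4)^2 × [CrO4^2-]
[CrO4^2-] = (1.3 x 10^-12 / 5.76 x 10^-8) = 2.3 x 10^-5 M

[CrO4^2-] ≈ 2.3 × 10^-5 M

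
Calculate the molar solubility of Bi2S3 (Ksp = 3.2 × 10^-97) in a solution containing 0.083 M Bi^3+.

Bi2S3(s) <=> 2 Bi^3+(aq) + 3 S^2-(aq)
Ksp = [Bi^3+]^2[S^2-]^3
Let s be the molar solubility in this solution. [Bi^3+] = 0.083 + 2s ≈ 0.083, [S^2-] = 3s (common-ion effect: Bi^3+ is already 0.083 M).
Ksp ≈ (0.083)^2 × (3s)^3
s = 1.2 × 10^-32 M
Check: 2s = 2.4 × 10^-32 ≪ 0.083, so the approximation is valid.

s = 1.2 x 10^-32 M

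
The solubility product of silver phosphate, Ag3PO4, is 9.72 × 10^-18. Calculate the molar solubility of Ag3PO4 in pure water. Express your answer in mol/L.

Ag3PO4(s) <=> 3 Ag^+(aq) + PO4^3-(aq)
Ksp = [Ag^+]^3[PO4^3-]
For each mole of Ag3PO4 that dissolves: [Ag^+] = 3s, [PO4^3-] = s.
Ksp = (3s)^3s = 27s^4
s = (9.72 × 10^-18 / 27)^(1/4) = 2.45 × 10^-5 M

s ≈ 2.45e-5 M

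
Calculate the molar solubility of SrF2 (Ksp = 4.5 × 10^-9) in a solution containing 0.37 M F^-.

3.3 × 10^-8 M

SrF2(s) ⇌ Sr^2+(aq) + 2 F^-(aq)
Ksp = [Sr^2+][F^-]^2
Let s be the molar solubility in this solution. [Sr^2+] = s, [F^-] = 0.37 + 2s ≈ 0.37 (Ksp is small, so little additional dissolves).
Ksp ≈ s × (0.37)^2
s = 3.3 × 10^-8 M
Check: 2s = 6.6 x 10^-8 ≪ 0.37, so the approximation is valid.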